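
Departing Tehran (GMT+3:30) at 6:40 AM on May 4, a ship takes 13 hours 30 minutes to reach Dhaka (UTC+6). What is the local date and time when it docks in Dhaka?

Convert departure to UTC: 6:40 AM − 3:30 = 3:10 AM UTC on May 4.
Add 13 hours and 30 minutes travel time → 4:40 PM UTC.
Dhaka is UTC+6:00, so local arrival = 4:40 PM + 6:00 = 10:40 PM on May 4.

10:40 PM on May 4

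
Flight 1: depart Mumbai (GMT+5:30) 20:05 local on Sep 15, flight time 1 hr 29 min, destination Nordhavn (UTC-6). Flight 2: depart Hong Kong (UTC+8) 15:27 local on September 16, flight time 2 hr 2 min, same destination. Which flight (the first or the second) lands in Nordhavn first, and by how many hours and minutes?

Flight 1 in UTC: 20:05 − 5:30 = 14:35 on Sep 15.
+1 hour 29 minutes → arrive 16:04 UTC on Sep 15.
Flight 2 in UTC: 15:27 − 8:00 = 07:27 on Sep 16.
+2 hours 2 minutes → arrive 09:29 UTC on Sep 16.
Flight 1 lands earlier by 17 hours 25 minutes.

the first, by 17 hours 25 minutes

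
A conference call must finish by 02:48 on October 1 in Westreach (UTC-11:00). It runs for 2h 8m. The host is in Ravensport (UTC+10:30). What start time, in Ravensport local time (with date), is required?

22:10 on October 1

Target end time in UTC: 02:48 + 11:00 = 13:48 on Oct 1.
Subtract 2 hours and 8 minutes → start 11:40 UTC on Oct 1.
Ravensport is UTC+10:30: 11:40 + 10:30 = 22:10 on Oct 1.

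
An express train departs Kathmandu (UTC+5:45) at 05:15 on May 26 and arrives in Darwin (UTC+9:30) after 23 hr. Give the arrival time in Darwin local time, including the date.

08:00 on May 27

Convert departure to UTC: 05:15 − 5:45 = 23:30 UTC on May 25.
Add 23 hours travel time → 22:30 UTC (May 26).
Darwin is UTC+9:30, so local arrival = 22:30 + 9:30 = 08:00 on May 27.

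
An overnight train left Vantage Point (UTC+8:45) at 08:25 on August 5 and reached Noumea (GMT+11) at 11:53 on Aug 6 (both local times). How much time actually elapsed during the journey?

25 hours 13 minutes

Noumea is 2:15 ahead of Vantage Point.
Clock-face elapsed time (ignoring zones) is 27 hours 28 minutes.
Actual elapsed = 27 hours 28 minutes − 2:15 = 25 hours 13 minutes.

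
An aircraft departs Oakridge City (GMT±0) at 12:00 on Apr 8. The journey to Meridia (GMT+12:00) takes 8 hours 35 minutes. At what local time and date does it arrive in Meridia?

08:35 on Apr 9

Meridia is 12:00 ahead of Oakridge City.
After 8 hours 35 minutes it is 20:35 in Oakridge City.
Shift by the zone difference: 20:35 + 12:00 = 08:35 on Apr 9 in Meridia.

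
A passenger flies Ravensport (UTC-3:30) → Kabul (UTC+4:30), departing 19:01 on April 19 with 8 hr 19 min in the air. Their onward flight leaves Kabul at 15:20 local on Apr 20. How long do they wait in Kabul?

4 hours

Convert departure to UTC: 19:01 + 3:30 = 22:31 UTC on Apr 19.
Add 8 hours and 19 minutes flight time → 06:50 UTC (Apr 20).
Kabul is UTC+4:30, so local arrival = 06:50 + 4:30 = 11:20 on Apr 20.
Layover = 15:20 − 11:20 = 4 hours.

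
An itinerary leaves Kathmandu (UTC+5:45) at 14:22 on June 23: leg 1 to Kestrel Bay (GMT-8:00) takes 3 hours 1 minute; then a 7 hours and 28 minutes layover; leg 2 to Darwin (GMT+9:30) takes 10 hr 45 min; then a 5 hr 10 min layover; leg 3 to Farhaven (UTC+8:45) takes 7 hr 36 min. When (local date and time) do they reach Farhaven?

03:22 on June 25

Convert departure to UTC: 14:22 − 5:45 = 08:37 UTC on Jun 23.
Add 3 hours 1 minute leg 1 → 11:38 UTC.
Add 7 hours and 28 minutes layover in Kestrel Bay → 19:06 UTC.
Add 10 hours 45 minutes leg 2 → 05:51 UTC (Jun 24).
Add 5 hours and 10 minutes layover in Darwin → 11:01 UTC.
Add 7 hours 36 minutes leg 3 → 18:37 UTC.
Farhaven is UTC+8:45, so local arrival = 18:37 + 8:45 = 03:22 on Jun 25.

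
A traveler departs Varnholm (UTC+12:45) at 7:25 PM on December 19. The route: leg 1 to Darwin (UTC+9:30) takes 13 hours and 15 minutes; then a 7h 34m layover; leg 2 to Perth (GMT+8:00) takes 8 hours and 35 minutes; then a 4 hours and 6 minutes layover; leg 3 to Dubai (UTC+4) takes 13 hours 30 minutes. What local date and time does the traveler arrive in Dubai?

9:40 AM on December 21

Convert departure to UTC: 7:25 PM − 12:45 = 6:40 AM UTC on Dec 19.
Add 13 hours and 15 minutes leg 1 → 7:55 PM UTC.
Add 7 hours 34 minutes layover in Darwin → 3:29 AM UTC (Dec 20).
Add 8 hours 35 minutes leg 2 → 12:04 PM UTC.
Add 4 hours 6 minutes layover in Perth → 4:10 PM UTC.
Add 13 hours 30 minutes leg 3 → 5:40 AM UTC (Dec 21).
Dubai is UTC+4:00, so local arrival = 5:40 AM + 4:00 = 9:40 AM on Dec 21.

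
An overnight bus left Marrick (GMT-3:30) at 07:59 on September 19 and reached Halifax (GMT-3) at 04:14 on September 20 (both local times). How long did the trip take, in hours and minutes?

Departure in UTC: 07:59 + 3:30 = 11:29 on Sep 19.
Arrival in UTC: 04:14 + 3:00 = 07:14 on Sep 20.
Elapsed = 07:14 − 11:29 (+1 day) = 19 hours 45 minutes.

19 hours 45 minutes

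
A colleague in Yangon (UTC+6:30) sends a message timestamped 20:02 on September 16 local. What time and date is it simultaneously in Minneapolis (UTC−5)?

08:32 on September 16

Minneapolis is 11:30 behind Yangon.
Shift by the zone difference: 20:02 − 11:30 = 08:32 on Sep 16 in Minneapolis.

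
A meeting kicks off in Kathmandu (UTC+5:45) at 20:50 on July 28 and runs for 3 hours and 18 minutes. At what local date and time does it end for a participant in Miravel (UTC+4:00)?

Convert start to UTC: 20:50 − 5:45 = 15:05 UTC on Jul 28.
Add 3 hours 18 minutes duration → 18:23 UTC.
Miravel is UTC+4:00, so local end time = 18:23 + 4:00 = 22:23 on Jul 28.

22:23 on July 28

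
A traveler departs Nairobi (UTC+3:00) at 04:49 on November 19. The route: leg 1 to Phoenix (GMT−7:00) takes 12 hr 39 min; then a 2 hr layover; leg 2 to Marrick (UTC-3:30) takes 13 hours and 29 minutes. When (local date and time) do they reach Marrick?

02:27 on November 20

Convert departure to UTC: 04:49 − 3:00 = 01:49 UTC on Nov 19.
Add 12 hours 39 minutes leg 1 → 14:28 UTC.
Add 2 hours layover in Phoenix → 16:28 UTC.
Add 13 hours 29 minutes leg 2 → 05:57 UTC (Nov 20).
Marrick is UTC−3:30, so local arrival = 05:57 − 3:30 = 02:27 on Nov 20.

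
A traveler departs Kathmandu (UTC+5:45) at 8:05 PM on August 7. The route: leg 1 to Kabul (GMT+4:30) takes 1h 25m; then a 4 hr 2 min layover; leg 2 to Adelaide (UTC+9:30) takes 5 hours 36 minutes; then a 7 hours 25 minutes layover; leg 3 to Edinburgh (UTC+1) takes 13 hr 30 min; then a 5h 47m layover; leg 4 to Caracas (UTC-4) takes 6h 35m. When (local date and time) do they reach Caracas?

6:40 AM on August 9

Convert departure to UTC: 8:05 PM − 5:45 = 2:20 PM UTC on Aug 7.
Add 1 hour 25 minutes leg 1 → 3:45 PM UTC.
Add 4 hours 2 minutes layover in Kabul → 7:47 PM UTC.
Add 5 hours 36 minutes leg 2 → 1:23 AM UTC (Aug 8).
Add 7 hours and 25 minutes layover in Adelaide → 8:48 AM UTC.
Add 13 hours and 30 minutes leg 3 → 10:18 PM UTC.
Add 5 hours 47 minutes layover in Edinburgh → 4:05 AM UTC (Aug 9).
Add 6 hours 35 minutes leg 4 → 10:40 AM UTC.
Caracas is UTC−4:00, so local arrival = 10:40 AM − 4:00 = 6:40 AM on Aug 9.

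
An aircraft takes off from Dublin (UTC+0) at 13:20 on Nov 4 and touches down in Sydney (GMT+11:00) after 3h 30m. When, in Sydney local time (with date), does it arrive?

03:50 on November 5

Dublin is at UTC+0, so departure is already 13:20 UTC on Nov 4.
Add 3 hours and 30 minutes travel time → 16:50 UTC.
Sydney is UTC+11:00, so local arrival = 16:50 + 11:00 = 03:50 on Nov 5.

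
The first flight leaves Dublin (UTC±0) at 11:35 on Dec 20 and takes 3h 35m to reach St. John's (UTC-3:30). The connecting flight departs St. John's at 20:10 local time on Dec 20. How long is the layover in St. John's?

Dublin is at UTC+0, so departure is already 11:35 UTC on Dec 20.
Add 3 hours and 35 minutes flight time → 15:10 UTC.
St. John's is UTC−3:30, so local arrival = 15:10 − 3:30 = 11:40 on Dec 20.
Layover = 20:10 − 11:40 = 8 hours 30 minutes.

8 hours 30 minutes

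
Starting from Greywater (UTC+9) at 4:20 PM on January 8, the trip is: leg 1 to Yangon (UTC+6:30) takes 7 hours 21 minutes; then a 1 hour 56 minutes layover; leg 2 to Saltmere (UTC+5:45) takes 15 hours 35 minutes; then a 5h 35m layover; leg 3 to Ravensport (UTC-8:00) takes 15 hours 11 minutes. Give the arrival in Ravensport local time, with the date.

Convert departure to UTC: 4:20 PM − 9:00 = 7:20 AM UTC on Jan 8.
Add 7 hours and 21 minutes leg 1 → 2:41 PM UTC.
Add 1 hour 56 minutes layover in Yangon → 4:37 PM UTC.
Add 15 hours 35 minutes leg 2 → 8:12 AM UTC (Jan 9).
Add 5 hours 35 minutes layover in Saltmere → 1:47 PM UTC.
Add 15 hours and 11 minutes leg 3 → 4:58 AM UTC (Jan 10).
Ravensport is UTC−8:00, so local arrival = 4:58 AM − 8:00 = 8:58 PM on Jan 9.

8:58 PM on January 9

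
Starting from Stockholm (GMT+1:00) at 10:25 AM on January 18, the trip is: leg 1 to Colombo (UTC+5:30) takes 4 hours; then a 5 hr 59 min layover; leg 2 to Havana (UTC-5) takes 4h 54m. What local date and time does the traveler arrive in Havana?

7:18 PM on January 18

Convert departure to UTC: 10:25 AM − 1:00 = 9:25 AM UTC on Jan 18.
Add 4 hours leg 1 → 1:25 PM UTC.
Add 5 hours 59 minutes layover in Colombo → 7:24 PM UTC.
Add 4 hours 54 minutes leg 2 → 12:18 AM UTC (Jan 19).
Havana is UTC−5:00, so local arrival = 12:18 AM − 5:00 = 7:18 PM on Jan 18.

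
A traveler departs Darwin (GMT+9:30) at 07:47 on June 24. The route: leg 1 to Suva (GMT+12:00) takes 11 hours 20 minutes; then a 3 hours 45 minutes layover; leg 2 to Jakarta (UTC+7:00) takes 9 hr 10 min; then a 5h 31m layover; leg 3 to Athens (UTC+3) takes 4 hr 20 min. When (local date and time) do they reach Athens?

11:23 on Jun 25

Convert departure to UTC: 07:47 − 9:30 = 22:17 UTC on Jun 23.
Add 11 hours 20 minutes leg 1 → 09:37 UTC (Jun 24).
Add 3 hours 45 minutes layover in Suva → 13:22 UTC.
Add 9 hours 10 minutes leg 2 → 22:32 UTC.
Add 5 hours 31 minutes layover in Jakarta → 04:03 UTC (Jun 25).
Add 4 hours and 20 minutes leg 3 → 08:23 UTC.
Athens is UTC+3:00, so local arrival = 08:23 + 3:00 = 11:23 on Jun 25.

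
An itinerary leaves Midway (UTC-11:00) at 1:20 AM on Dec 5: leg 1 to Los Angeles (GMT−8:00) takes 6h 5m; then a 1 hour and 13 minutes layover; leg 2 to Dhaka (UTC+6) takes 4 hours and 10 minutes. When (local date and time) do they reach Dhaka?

Convert departure to UTC: 1:20 AM + 11:00 = 12:20 PM UTC on Dec 5.
Add 6 hours 5 minutes leg 1 → 6:25 PM UTC.
Add 1 hour and 13 minutes layover in Los Angeles → 7:38 PM UTC.
Add 4 hours and 10 minutes leg 2 → 11:48 PM UTC.
Dhaka is UTC+6:00, so local arrival = 11:48 PM + 6:00 = 5:48 AM on Dec 6.

5:48 AM on Dec 6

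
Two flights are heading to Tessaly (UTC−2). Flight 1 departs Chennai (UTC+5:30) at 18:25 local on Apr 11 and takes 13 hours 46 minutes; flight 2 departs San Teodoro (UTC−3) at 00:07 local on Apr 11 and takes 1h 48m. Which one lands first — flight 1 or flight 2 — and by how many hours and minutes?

Flight 1 in UTC: 18:25 − 5:30 = 12:55 on Apr 11.
+13 hours and 46 minutes → arrive 02:41 UTC on Apr 12.
Flight 2 in UTC: 00:07 + 3:00 = 03:07 on Apr 11.
+1 hour 48 minutes → arrive 04:55 UTC on Apr 11.
Flight 2 lands earlier by 21 hours 46 minutes.

the second, by 21 hours 46 minutes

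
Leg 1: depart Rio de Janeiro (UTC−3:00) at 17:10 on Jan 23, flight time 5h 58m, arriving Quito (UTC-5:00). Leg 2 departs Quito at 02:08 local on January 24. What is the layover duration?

Convert departure to UTC: 17:10 + 3:00 = 20:10 UTC on Jan 23.
Add 5 hours 58 minutes flight time → 02:08 UTC (Jan 24).
Quito is UTC−5:00, so local arrival = 02:08 − 5:00 = 21:08 on Jan 23.
Layover = 02:08 − 21:08 (+1 day) = 5 hours.

5 hours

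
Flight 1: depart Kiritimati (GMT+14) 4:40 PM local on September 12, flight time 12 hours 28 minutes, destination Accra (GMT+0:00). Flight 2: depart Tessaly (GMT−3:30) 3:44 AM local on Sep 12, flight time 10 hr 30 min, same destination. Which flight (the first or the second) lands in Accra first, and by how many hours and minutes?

Flight 1 in UTC: 4:40 PM − 14:00 = 2:40 AM on Sep 12.
+12 hours 28 minutes → arrive 3:08 PM UTC on Sep 12.
Flight 2 in UTC: 3:44 AM + 3:30 = 7:14 AM on Sep 12.
+10 hours and 30 minutes → arrive 5:44 PM UTC on Sep 12.
Flight 1 lands earlier by 2 hours 36 minutes.

the first, by 2 hours 36 minutes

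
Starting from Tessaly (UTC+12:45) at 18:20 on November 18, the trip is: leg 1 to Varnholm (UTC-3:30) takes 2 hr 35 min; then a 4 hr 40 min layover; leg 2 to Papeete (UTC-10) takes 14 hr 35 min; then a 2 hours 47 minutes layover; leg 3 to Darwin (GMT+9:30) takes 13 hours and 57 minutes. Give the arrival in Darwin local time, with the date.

05:39 on November 20

Convert departure to UTC: 18:20 − 12:45 = 05:35 UTC on Nov 18.
Add 2 hours 35 minutes leg 1 → 08:10 UTC.
Add 4 hours 40 minutes layover in Varnholm → 12:50 UTC.
Add 14 hours and 35 minutes leg 2 → 03:25 UTC (Nov 19).
Add 2 hours and 47 minutes layover in Papeete → 06:12 UTC.
Add 13 hours 57 minutes leg 3 → 20:09 UTC.
Darwin is UTC+9:30, so local arrival = 20:09 + 9:30 = 05:39 on Nov 20.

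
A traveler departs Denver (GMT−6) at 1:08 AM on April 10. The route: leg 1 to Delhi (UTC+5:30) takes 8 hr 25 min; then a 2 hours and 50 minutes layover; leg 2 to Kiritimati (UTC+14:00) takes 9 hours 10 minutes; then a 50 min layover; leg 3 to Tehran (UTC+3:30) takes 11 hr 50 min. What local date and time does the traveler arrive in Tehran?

Convert departure to UTC: 1:08 AM + 6:00 = 7:08 AM UTC on Apr 10.
Add 8 hours 25 minutes leg 1 → 3:33 PM UTC.
Add 2 hours and 50 minutes layover in Delhi → 6:23 PM UTC.
Add 9 hours 10 minutes leg 2 → 3:33 AM UTC (Apr 11).
Add 50 minutes layover in Kiritimati → 4:23 AM UTC.
Add 11 hours and 50 minutes leg 3 → 4:13 PM UTC.
Tehran is UTC+3:30, so local arrival = 4:13 PM + 3:30 = 7:43 PM on Apr 11.

7:43 PM on April 11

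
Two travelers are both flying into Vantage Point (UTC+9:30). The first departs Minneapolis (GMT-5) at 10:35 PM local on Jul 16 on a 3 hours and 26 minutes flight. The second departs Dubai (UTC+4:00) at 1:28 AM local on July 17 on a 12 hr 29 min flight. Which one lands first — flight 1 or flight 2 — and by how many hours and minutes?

the first, by 2 hours 56 minutes

Flight 1 in UTC: 10:35 PM + 5:00 = 3:35 AM on Jul 17.
+3 hours and 26 minutes → arrive 7:01 AM UTC on Jul 17.
Flight 2 in UTC: 1:28 AM − 4:00 = 9:28 PM on Jul 16.
+12 hours and 29 minutes → arrive 9:57 AM UTC on Jul 17.
Flight 1 lands earlier by 2 hours 56 minutes.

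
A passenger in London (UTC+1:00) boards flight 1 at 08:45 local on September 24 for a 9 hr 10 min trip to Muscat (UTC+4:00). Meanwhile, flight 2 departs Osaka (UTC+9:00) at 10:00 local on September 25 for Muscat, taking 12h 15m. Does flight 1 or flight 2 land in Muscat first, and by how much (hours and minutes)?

Flight 1 in UTC: 08:45 − 1:00 = 07:45 on Sep 24.
+9 hours and 10 minutes → arrive 16:55 UTC on Sep 24.
Flight 2 in UTC: 10:00 − 9:00 = 01:00 on Sep 25.
+12 hours and 15 minutes → arrive 13:15 UTC on Sep 25.
Flight 1 lands earlier by 20 hours 20 minutes.

the first, by 20 hours 20 minutes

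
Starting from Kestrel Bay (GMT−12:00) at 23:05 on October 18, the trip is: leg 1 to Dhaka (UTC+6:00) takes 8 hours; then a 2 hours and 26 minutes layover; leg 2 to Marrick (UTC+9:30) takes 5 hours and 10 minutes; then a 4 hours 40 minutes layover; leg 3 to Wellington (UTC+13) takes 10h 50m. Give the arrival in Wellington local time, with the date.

Convert departure to UTC: 23:05 + 12:00 = 11:05 UTC on Oct 19.
Add 8 hours leg 1 → 19:05 UTC.
Add 2 hours and 26 minutes layover in Dhaka → 21:31 UTC.
Add 5 hours and 10 minutes leg 2 → 02:41 UTC (Oct 20).
Add 4 hours and 40 minutes layover in Marrick → 07:21 UTC.
Add 10 hours 50 minutes leg 3 → 18:11 UTC.
Wellington is UTC+13:00, so local arrival = 18:11 + 13:00 = 07:11 on Oct 21.

07:11 on Oct 21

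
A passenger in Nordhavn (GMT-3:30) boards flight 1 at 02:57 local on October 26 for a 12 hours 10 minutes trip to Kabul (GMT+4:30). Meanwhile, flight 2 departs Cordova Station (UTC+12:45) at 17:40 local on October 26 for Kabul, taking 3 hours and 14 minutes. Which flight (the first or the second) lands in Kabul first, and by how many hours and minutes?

Flight 1 in UTC: 02:57 + 3:30 = 06:27 on Oct 26.
+12 hours and 10 minutes → arrive 18:37 UTC on Oct 26.
Flight 2 in UTC: 17:40 − 12:45 = 04:55 on Oct 26.
+3 hours and 14 minutes → arrive 08:09 UTC on Oct 26.
Flight 2 lands earlier by 10 hours 28 minutes.

the second, by 10 hours 28 minutes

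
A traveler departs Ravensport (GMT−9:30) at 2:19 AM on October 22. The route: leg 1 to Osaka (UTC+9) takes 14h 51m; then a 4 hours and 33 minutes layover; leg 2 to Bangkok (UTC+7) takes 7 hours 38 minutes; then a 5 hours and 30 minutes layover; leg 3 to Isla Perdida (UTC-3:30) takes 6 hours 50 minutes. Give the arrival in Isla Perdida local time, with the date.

11:41 PM on October 23

Convert departure to UTC: 2:19 AM + 9:30 = 11:49 AM UTC on Oct 22.
Add 14 hours 51 minutes leg 1 → 2:40 AM UTC (Oct 23).
Add 4 hours 33 minutes layover in Osaka → 7:13 AM UTC.
Add 7 hours 38 minutes leg 2 → 2:51 PM UTC.
Add 5 hours 30 minutes layover in Bangkok → 8:21 PM UTC.
Add 6 hours and 50 minutes leg 3 → 3:11 AM UTC (Oct 24).
Isla Perdida is UTC−3:30, so local arrival = 3:11 AM − 3:30 = 11:41 PM on Oct 23.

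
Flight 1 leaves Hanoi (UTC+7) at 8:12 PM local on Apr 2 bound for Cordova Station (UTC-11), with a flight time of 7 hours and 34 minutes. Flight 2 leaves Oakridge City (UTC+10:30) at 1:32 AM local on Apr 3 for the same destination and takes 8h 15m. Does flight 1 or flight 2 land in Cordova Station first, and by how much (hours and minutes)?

Flight 1 in UTC: 8:12 PM − 7:00 = 1:12 PM on Apr 2.
+7 hours 34 minutes → arrive 8:46 PM UTC on Apr 2.
Flight 2 in UTC: 1:32 AM − 10:30 = 3:02 PM on Apr 2.
+8 hours and 15 minutes → arrive 11:17 PM UTC on Apr 2.
Flight 1 lands earlier by 2 hours 31 minutes.

the first, by 2 hours 31 minutes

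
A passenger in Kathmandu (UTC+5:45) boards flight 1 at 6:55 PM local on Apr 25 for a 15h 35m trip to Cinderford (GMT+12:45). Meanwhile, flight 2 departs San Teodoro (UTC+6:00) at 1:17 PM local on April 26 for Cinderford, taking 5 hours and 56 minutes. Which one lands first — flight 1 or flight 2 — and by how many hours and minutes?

the first, by 8 hours 28 minutes

Flight 1 in UTC: 6:55 PM − 5:45 = 1:10 PM on Apr 25.
+15 hours and 35 minutes → arrive 4:45 AM UTC on Apr 26.
Flight 2 in UTC: 1:17 PM − 6:00 = 7:17 AM on Apr 26.
+5 hours and 56 minutes → arrive 1:13 PM UTC on Apr 26.
Flight 1 lands earlier by 8 hours 28 minutes.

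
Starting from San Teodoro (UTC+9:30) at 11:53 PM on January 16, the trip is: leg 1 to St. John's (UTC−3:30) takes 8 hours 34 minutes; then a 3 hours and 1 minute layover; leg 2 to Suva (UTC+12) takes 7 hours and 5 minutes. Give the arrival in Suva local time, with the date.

Convert departure to UTC: 11:53 PM − 9:30 = 2:23 PM UTC on Jan 16.
Add 8 hours 34 minutes leg 1 → 10:57 PM UTC.
Add 3 hours and 1 minute layover in St. John's → 1:58 AM UTC (Jan 17).
Add 7 hours and 5 minutes leg 2 → 9:03 AM UTC.
Suva is UTC+12:00, so local arrival = 9:03 AM + 12:00 = 9:03 PM on Jan 17.

9:03 PM on Jan 17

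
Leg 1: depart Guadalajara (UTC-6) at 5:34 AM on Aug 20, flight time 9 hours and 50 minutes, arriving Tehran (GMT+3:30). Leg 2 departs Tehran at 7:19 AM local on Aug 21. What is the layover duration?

6 hours 25 minutes

Convert departure to UTC: 5:34 AM + 6:00 = 11:34 AM UTC on Aug 20.
Add 9 hours 50 minutes flight time → 9:24 PM UTC.
Tehran is UTC+3:30, so local arrival = 9:24 PM + 3:30 = 12:54 AM on Aug 21.
Layover = 7:19 AM − 12:54 AM = 6 hours 25 minutes.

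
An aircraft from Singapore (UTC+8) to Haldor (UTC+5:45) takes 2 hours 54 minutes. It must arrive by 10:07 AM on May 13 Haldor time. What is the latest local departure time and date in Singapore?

9:28 AM on May 13

Target arrival in UTC: 10:07 AM − 5:45 = 4:22 AM on May 13.
Subtract 2 hours 54 minutes → departure 1:28 AM UTC on May 13.
Singapore is UTC+8:00: 1:28 AM + 8:00 = 9:28 AM on May 13.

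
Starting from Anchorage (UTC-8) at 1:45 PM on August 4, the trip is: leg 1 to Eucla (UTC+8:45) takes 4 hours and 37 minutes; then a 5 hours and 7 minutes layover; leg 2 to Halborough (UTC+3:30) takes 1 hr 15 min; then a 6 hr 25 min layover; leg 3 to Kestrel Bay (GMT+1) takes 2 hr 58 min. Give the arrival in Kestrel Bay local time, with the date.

Convert departure to UTC: 1:45 PM + 8:00 = 9:45 PM UTC on Aug 4.
Add 4 hours 37 minutes leg 1 → 2:22 AM UTC (Aug 5).
Add 5 hours 7 minutes layover in Eucla → 7:29 AM UTC.
Add 1 hour and 15 minutes leg 2 → 8:44 AM UTC.
Add 6 hours and 25 minutes layover in Halborough → 3:09 PM UTC.
Add 2 hours 58 minutes leg 3 → 6:07 PM UTC.
Kestrel Bay is UTC+1:00, so local arrival = 6:07 PM + 1:00 = 7:07 PM on Aug 5.

7:07 PM on August 5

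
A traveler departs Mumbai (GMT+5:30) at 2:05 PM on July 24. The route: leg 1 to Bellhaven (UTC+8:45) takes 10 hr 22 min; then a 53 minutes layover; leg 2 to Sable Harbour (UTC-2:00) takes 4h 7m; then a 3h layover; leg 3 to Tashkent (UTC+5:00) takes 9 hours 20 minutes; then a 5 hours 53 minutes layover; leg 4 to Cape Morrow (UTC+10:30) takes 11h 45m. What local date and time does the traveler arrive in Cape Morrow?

Convert departure to UTC: 2:05 PM − 5:30 = 8:35 AM UTC on Jul 24.
Add 10 hours 22 minutes leg 1 → 6:57 PM UTC.
Add 53 minutes layover in Bellhaven → 7:50 PM UTC.
Add 4 hours 7 minutes leg 2 → 11:57 PM UTC.
Add 3 hours layover in Sable Harbour → 2:57 AM UTC (Jul 25).
Add 9 hours and 20 minutes leg 3 → 12:17 PM UTC.
Add 5 hours 53 minutes layover in Tashkent → 6:10 PM UTC.
Add 11 hours 45 minutes leg 4 → 5:55 AM UTC (Jul 26).
Cape Morrow is UTC+10:30, so local arrival = 5:55 AM + 10:30 = 4:25 PM on Jul 26.

4:25 PM on Jul 26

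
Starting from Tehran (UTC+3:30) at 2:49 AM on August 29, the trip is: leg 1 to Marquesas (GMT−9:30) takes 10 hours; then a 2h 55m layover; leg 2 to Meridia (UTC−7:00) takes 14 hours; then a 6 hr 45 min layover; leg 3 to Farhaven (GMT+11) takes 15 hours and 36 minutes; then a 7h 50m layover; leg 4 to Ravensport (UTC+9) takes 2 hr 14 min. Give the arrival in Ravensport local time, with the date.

7:39 PM on August 31

Convert departure to UTC: 2:49 AM − 3:30 = 11:19 PM UTC on Aug 28.
Add 10 hours leg 1 → 9:19 AM UTC (Aug 29).
Add 2 hours 55 minutes layover in Marquesas → 12:14 PM UTC.
Add 14 hours leg 2 → 2:14 AM UTC (Aug 30).
Add 6 hours 45 minutes layover in Meridia → 8:59 AM UTC.
Add 15 hours 36 minutes leg 3 → 12:35 AM UTC (Aug 31).
Add 7 hours 50 minutes layover in Farhaven → 8:25 AM UTC.
Add 2 hours 14 minutes leg 4 → 10:39 AM UTC.
Ravensport is UTC+9:00, so local arrival = 10:39 AM + 9:00 = 7:39 PM on Aug 31.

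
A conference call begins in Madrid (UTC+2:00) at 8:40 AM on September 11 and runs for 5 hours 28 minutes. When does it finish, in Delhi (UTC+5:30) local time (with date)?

Convert start to UTC: 8:40 AM − 2:00 = 6:40 AM UTC on Sep 11.
Add 5 hours 28 minutes duration → 12:08 PM UTC.
Delhi is UTC+5:30, so local end time = 12:08 PM + 5:30 = 5:38 PM on Sep 11.

5:38 PM on September 11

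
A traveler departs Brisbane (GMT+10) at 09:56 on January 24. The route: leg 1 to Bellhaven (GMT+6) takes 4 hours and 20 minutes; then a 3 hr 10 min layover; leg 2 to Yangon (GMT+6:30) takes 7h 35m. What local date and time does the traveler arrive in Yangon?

21:31 on January 24

Convert departure to UTC: 09:56 − 10:00 = 23:56 UTC on Jan 23.
Add 4 hours and 20 minutes leg 1 → 04:16 UTC (Jan 24).
Add 3 hours 10 minutes layover in Bellhaven → 07:26 UTC.
Add 7 hours and 35 minutes leg 2 → 15:01 UTC.
Yangon is UTC+6:30, so local arrival = 15:01 + 6:30 = 21:31 on Jan 24.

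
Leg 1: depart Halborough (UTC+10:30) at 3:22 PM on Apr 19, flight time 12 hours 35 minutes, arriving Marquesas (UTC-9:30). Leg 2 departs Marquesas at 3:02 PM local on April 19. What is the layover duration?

7 hours 5 minutes

Convert departure to UTC: 3:22 PM − 10:30 = 4:52 AM UTC on Apr 19.
Add 12 hours 35 minutes flight time → 5:27 PM UTC.
Marquesas is UTC−9:30, so local arrival = 5:27 PM − 9:30 = 7:57 AM on Apr 19.
Layover = 3:02 PM − 7:57 AM = 7 hours 5 minutes.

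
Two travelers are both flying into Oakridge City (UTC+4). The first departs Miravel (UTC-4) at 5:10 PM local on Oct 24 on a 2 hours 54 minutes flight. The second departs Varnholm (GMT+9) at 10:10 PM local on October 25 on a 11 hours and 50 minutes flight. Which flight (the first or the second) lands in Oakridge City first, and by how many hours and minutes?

the first, by 24 hours 56 minutes

Flight 1 in UTC: 5:10 PM + 4:00 = 9:10 PM on Oct 24.
+2 hours and 54 minutes → arrive 12:04 AM UTC on Oct 25.
Flight 2 in UTC: 10:10 PM − 9:00 = 1:10 PM on Oct 25.
+11 hours 50 minutes → arrive 1:00 AM UTC on Oct 26.
Flight 1 lands earlier by 24 hours 56 minutes.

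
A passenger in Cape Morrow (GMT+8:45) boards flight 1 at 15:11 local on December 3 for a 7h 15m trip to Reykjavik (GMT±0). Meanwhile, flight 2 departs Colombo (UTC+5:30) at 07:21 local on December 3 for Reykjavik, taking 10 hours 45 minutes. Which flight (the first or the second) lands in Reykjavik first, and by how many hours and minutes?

the second, by 1 hour 5 minutes

Flight 1 in UTC: 15:11 − 8:45 = 06:26 on Dec 3.
+7 hours and 15 minutes → arrive 13:41 UTC on Dec 3.
Flight 2 in UTC: 07:21 − 5:30 = 01:51 on Dec 3.
+10 hours 45 minutes → arrive 12:36 UTC on Dec 3.
Flight 2 lands earlier by 1 hour 5 minutes.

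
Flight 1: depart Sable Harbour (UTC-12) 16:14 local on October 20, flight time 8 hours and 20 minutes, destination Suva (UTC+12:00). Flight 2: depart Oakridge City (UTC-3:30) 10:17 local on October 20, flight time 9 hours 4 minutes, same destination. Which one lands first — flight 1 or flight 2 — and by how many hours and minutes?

Flight 1 in UTC: 16:14 + 12:00 = 04:14 on Oct 21.
+8 hours 20 minutes → arrive 12:34 UTC on Oct 21.
Flight 2 in UTC: 10:17 + 3:30 = 13:47 on Oct 20.
+9 hours and 4 minutes → arrive 22:51 UTC on Oct 20.
Flight 2 lands earlier by 13 hours 43 minutes.

the second, by 13 hours 43 minutes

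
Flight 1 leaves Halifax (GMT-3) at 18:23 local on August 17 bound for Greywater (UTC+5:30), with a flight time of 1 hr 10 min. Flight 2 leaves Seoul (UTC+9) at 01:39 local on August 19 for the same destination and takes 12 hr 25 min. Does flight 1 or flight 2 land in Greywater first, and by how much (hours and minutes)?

the first, by 30 hours 31 minutes

Flight 1 in UTC: 18:23 + 3:00 = 21:23 on Aug 17.
+1 hour 10 minutes → arrive 22:33 UTC on Aug 17.
Flight 2 in UTC: 01:39 − 9:00 = 16:39 on Aug 18.
+12 hours 25 minutes → arrive 05:04 UTC on Aug 19.
Flight 1 lands earlier by 30 hours 31 minutes.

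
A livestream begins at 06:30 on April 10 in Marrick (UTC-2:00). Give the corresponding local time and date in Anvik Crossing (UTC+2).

Anvik Crossing is 4:00 ahead of Marrick.
Shift by the zone difference: 06:30 + 4:00 = 10:30 on Apr 10 in Anvik Crossing.

10:30 on April 10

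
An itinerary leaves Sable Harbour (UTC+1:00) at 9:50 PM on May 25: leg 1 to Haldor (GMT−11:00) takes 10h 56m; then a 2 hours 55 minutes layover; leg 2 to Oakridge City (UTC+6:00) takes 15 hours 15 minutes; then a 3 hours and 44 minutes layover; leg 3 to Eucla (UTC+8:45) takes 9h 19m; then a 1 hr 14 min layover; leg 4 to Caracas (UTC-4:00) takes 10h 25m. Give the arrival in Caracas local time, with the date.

10:38 PM on May 27

Convert departure to UTC: 9:50 PM − 1:00 = 8:50 PM UTC on May 25.
Add 10 hours 56 minutes leg 1 → 7:46 AM UTC (May 26).
Add 2 hours and 55 minutes layover in Haldor → 10:41 AM UTC.
Add 15 hours and 15 minutes leg 2 → 1:56 AM UTC (May 27).
Add 3 hours 44 minutes layover in Oakridge City → 5:40 AM UTC.
Add 9 hours 19 minutes leg 3 → 2:59 PM UTC.
Add 1 hour 14 minutes layover in Eucla → 4:13 PM UTC.
Add 10 hours 25 minutes leg 4 → 2:38 AM UTC (May 28).
Caracas is UTC−4:00, so local arrival = 2:38 AM − 4:00 = 10:38 PM on May 27.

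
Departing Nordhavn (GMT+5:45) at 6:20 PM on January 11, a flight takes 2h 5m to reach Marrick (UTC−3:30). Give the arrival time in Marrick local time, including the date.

11:10 AM on January 11

Convert departure to UTC: 6:20 PM − 5:45 = 12:35 PM UTC on Jan 11.
Add 2 hours 5 minutes travel time → 2:40 PM UTC.
Marrick is UTC−3:30, so local arrival = 2:40 PM − 3:30 = 11:10 AM on Jan 11.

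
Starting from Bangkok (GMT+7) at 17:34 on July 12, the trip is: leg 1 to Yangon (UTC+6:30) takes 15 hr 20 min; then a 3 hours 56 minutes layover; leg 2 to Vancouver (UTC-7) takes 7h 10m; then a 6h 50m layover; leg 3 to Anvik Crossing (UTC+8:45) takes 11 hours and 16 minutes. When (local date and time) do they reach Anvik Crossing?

Convert departure to UTC: 17:34 − 7:00 = 10:34 UTC on Jul 12.
Add 15 hours and 20 minutes leg 1 → 01:54 UTC (Jul 13).
Add 3 hours 56 minutes layover in Yangon → 05:50 UTC.
Add 7 hours 10 minutes leg 2 → 13:00 UTC.
Add 6 hours 50 minutes layover in Vancouver → 19:50 UTC.
Add 11 hours and 16 minutes leg 3 → 07:06 UTC (Jul 14).
Anvik Crossing is UTC+8:45, so local arrival = 07:06 + 8:45 = 15:51 on Jul 14.

15:51 on July 14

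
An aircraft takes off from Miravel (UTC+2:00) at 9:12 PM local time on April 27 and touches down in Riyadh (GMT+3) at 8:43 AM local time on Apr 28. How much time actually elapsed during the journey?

Departure in UTC: 9:12 PM − 2:00 = 7:12 PM on Apr 27.
Arrival in UTC: 8:43 AM − 3:00 = 5:43 AM on Apr 28.
Elapsed = 5:43 AM − 7:12 PM (+1 day) = 10 hours 31 minutes.

10 hours 31 minutes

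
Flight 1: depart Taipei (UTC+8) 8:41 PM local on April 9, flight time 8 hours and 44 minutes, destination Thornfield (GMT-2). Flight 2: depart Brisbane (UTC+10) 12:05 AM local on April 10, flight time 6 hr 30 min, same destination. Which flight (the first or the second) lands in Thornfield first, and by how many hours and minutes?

the second, by 50 minutes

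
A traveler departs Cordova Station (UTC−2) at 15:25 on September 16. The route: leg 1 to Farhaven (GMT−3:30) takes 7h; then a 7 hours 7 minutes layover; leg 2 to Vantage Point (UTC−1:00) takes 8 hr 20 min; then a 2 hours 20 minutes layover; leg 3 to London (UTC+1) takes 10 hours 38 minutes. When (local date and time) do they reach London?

Convert departure to UTC: 15:25 + 2:00 = 17:25 UTC on Sep 16.
Add 7 hours leg 1 → 00:25 UTC (Sep 17).
Add 7 hours and 7 minutes layover in Farhaven → 07:32 UTC.
Add 8 hours and 20 minutes leg 2 → 15:52 UTC.
Add 2 hours 20 minutes layover in Vantage Point → 18:12 UTC.
Add 10 hours and 38 minutes leg 3 → 04:50 UTC (Sep 18).
London is UTC+1:00, so local arrival = 04:50 + 1:00 = 05:50 on Sep 18.

05:50 on Sep 18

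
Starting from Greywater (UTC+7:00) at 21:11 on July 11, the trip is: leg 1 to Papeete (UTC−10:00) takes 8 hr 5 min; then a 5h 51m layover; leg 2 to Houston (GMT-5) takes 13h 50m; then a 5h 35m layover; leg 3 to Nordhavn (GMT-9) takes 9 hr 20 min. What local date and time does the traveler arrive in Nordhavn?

Convert departure to UTC: 21:11 − 7:00 = 14:11 UTC on Jul 11.
Add 8 hours 5 minutes leg 1 → 22:16 UTC.
Add 5 hours and 51 minutes layover in Papeete → 04:07 UTC (Jul 12).
Add 13 hours and 50 minutes leg 2 → 17:57 UTC.
Add 5 hours 35 minutes layover in Houston → 23:32 UTC.
Add 9 hours 20 minutes leg 3 → 08:52 UTC (Jul 13).
Nordhavn is UTC−9:00, so local arrival = 08:52 − 9:00 = 23:52 on Jul 12.

23:52 on Jul 12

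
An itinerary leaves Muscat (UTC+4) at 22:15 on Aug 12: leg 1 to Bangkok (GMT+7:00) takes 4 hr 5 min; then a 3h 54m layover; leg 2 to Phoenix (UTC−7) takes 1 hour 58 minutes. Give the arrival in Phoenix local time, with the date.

Convert departure to UTC: 22:15 − 4:00 = 18:15 UTC on Aug 12.
Add 4 hours and 5 minutes leg 1 → 22:20 UTC.
Add 3 hours and 54 minutes layover in Bangkok → 02:14 UTC (Aug 13).
Add 1 hour 58 minutes leg 2 → 04:12 UTC.
Phoenix is UTC−7:00, so local arrival = 04:12 − 7:00 = 21:12 on Aug 12.

21:12 on Aug 12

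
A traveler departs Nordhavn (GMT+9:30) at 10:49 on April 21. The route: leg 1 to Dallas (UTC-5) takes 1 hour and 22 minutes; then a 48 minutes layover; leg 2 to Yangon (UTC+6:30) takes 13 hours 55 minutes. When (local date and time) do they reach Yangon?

Convert departure to UTC: 10:49 − 9:30 = 01:19 UTC on Apr 21.
Add 1 hour 22 minutes leg 1 → 02:41 UTC.
Add 48 minutes layover in Dallas → 03:29 UTC.
Add 13 hours 55 minutes leg 2 → 17:24 UTC.
Yangon is UTC+6:30, so local arrival = 17:24 + 6:30 = 23:54 on Apr 21.

23:54 on Apr 21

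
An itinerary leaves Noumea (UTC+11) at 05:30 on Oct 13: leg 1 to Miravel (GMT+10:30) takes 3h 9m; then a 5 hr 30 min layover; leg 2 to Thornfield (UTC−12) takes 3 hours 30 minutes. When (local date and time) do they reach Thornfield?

Convert departure to UTC: 05:30 − 11:00 = 18:30 UTC on Oct 12.
Add 3 hours 9 minutes leg 1 → 21:39 UTC.
Add 5 hours and 30 minutes layover in Miravel → 03:09 UTC (Oct 13).
Add 3 hours and 30 minutes leg 2 → 06:39 UTC.
Thornfield is UTC−12:00, so local arrival = 06:39 − 12:00 = 18:39 on Oct 12.

18:39 on Oct 12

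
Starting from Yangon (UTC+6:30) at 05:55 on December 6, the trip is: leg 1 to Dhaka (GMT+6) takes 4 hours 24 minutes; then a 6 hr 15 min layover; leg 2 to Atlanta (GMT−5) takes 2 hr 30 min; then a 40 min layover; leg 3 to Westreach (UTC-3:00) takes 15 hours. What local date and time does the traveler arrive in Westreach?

01:14 on December 7

Convert departure to UTC: 05:55 − 6:30 = 23:25 UTC on Dec 5.
Add 4 hours 24 minutes leg 1 → 03:49 UTC (Dec 6).
Add 6 hours and 15 minutes layover in Dhaka → 10:04 UTC.
Add 2 hours and 30 minutes leg 2 → 12:34 UTC.
Add 40 minutes layover in Atlanta → 13:14 UTC.
Add 15 hours leg 3 → 04:14 UTC (Dec 7).
Westreach is UTC−3:00, so local arrival = 04:14 − 3:00 = 01:14 on Dec 7.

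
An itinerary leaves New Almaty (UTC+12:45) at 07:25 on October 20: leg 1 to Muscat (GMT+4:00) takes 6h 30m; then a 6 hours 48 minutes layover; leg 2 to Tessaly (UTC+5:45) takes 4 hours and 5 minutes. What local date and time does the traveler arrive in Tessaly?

Convert departure to UTC: 07:25 − 12:45 = 18:40 UTC on Oct 19.
Add 6 hours and 30 minutes leg 1 → 01:10 UTC (Oct 20).
Add 6 hours 48 minutes layover in Muscat → 07:58 UTC.
Add 4 hours and 5 minutes leg 2 → 12:03 UTC.
Tessaly is UTC+5:45, so local arrival = 12:03 + 5:45 = 17:48 on Oct 20.

17:48 on Oct 20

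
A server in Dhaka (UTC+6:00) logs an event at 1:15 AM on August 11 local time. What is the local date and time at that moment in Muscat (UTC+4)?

11:15 PM on August 10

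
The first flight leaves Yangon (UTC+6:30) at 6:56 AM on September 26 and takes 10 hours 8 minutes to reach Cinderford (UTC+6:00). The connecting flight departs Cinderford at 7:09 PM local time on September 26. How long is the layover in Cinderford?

2 hours 35 minutes

Convert departure to UTC: 6:56 AM − 6:30 = 12:26 AM UTC on Sep 26.
Add 10 hours and 8 minutes flight time → 10:34 AM UTC.
Cinderford is UTC+6:00, so local arrival = 10:34 AM + 6:00 = 4:34 PM on Sep 26.
Layover = 7:09 PM − 4:34 PM = 2 hours 35 minutes.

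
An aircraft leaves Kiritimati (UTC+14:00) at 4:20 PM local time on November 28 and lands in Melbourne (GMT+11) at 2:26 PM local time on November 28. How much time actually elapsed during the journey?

Departure in UTC: 4:20 PM − 14:00 = 2:20 AM on Nov 28.
Arrival in UTC: 2:26 PM − 11:00 = 3:26 AM on Nov 28.
Elapsed = 3:26 AM − 2:20 AM = 1 hour 6 minutes.

1 hour 6 minutes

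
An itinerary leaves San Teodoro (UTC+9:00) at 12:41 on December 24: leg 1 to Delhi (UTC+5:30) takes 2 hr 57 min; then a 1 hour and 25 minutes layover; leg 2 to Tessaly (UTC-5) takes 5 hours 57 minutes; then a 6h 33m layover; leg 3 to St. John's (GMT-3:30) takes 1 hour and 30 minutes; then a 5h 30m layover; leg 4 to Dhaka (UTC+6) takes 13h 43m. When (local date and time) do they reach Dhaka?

23:16 on December 25

Convert departure to UTC: 12:41 − 9:00 = 03:41 UTC on Dec 24.
Add 2 hours 57 minutes leg 1 → 06:38 UTC.
Add 1 hour 25 minutes layover in Delhi → 08:03 UTC.
Add 5 hours and 57 minutes leg 2 → 14:00 UTC.
Add 6 hours 33 minutes layover in Tessaly → 20:33 UTC.
Add 1 hour and 30 minutes leg 3 → 22:03 UTC.
Add 5 hours 30 minutes layover in St. John's → 03:33 UTC (Dec 25).
Add 13 hours and 43 minutes leg 4 → 17:16 UTC.
Dhaka is UTC+6:00, so local arrival = 17:16 + 6:00 = 23:16 on Dec 25.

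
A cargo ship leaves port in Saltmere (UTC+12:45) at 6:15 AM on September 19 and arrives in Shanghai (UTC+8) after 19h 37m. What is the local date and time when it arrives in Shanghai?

Shanghai is 4:45 behind Saltmere.
After 19 hours 37 minutes it is 1:52 AM (Sep 20) in Saltmere.
Shift by the zone difference: 1:52 AM − 4:45 = 9:07 PM on Sep 19 in Shanghai.

9:07 PM on Sep 19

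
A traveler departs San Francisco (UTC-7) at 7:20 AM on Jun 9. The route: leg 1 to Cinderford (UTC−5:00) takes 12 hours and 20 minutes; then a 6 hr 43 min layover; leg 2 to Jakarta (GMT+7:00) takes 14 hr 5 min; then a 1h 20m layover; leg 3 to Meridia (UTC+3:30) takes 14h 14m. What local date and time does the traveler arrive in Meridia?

Convert departure to UTC: 7:20 AM + 7:00 = 2:20 PM UTC on Jun 9.
Add 12 hours and 20 minutes leg 1 → 2:40 AM UTC (Jun 10).
Add 6 hours and 43 minutes layover in Cinderford → 9:23 AM UTC.
Add 14 hours and 5 minutes leg 2 → 11:28 PM UTC.
Add 1 hour and 20 minutes layover in Jakarta → 12:48 AM UTC (Jun 11).
Add 14 hours 14 minutes leg 3 → 3:02 PM UTC.
Meridia is UTC+3:30, so local arrival = 3:02 PM + 3:30 = 6:32 PM on Jun 11.

6:32 PM on June 11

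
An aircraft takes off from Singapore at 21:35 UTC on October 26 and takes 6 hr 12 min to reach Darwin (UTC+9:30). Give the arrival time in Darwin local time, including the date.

13:17 on Oct 27

Departure is given in UTC: 21:35 on Oct 26.
Add 6 hours and 12 minutes → 03:47 UTC (Oct 27).
Darwin is UTC+9:30: 03:47 + 9:30 = 13:17 on Oct 27.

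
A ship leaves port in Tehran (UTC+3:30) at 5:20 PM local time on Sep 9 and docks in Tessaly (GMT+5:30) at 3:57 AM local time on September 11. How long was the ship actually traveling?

Departure in UTC: 5:20 PM − 3:30 = 1:50 PM on Sep 9.
Arrival in UTC: 3:57 AM − 5:30 = 10:27 PM on Sep 10.
Elapsed = 10:27 PM − 1:50 PM (+1 day) = 32 hours 37 minutes.

32 hours 37 minutes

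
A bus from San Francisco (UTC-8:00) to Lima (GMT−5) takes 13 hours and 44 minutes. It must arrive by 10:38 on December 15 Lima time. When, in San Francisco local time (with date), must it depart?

17:54 on December 14

Target arrival in UTC: 10:38 + 5:00 = 15:38 on Dec 15.
Subtract 13 hours 44 minutes → departure 01:54 UTC on Dec 15.
San Francisco is UTC−8:00: 01:54 − 8:00 = 17:54 on Dec 14.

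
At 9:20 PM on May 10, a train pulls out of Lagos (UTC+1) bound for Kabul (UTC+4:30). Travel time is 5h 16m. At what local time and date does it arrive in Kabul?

Kabul is 3:30 ahead of Lagos.
After 5 hours 16 minutes it is 2:36 AM (May 11) in Lagos.
Shift by the zone difference: 2:36 AM + 3:30 = 6:06 AM on May 11 in Kabul.

6:06 AM on May 11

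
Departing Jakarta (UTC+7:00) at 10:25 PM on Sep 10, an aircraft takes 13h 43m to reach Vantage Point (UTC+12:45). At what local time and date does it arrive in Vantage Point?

Vantage Point is 5:45 ahead of Jakarta.
After 13 hours and 43 minutes it is 12:08 PM (Sep 11) in Jakarta.
Shift by the zone difference: 12:08 PM + 5:45 = 5:53 PM on Sep 11 in Vantage Point.

5:53 PM on September 11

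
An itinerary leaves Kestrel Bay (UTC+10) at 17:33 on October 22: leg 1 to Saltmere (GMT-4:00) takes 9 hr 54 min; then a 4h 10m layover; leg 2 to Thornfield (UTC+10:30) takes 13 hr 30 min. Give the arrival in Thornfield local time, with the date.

Convert departure to UTC: 17:33 − 10:00 = 07:33 UTC on Oct 22.
Add 9 hours 54 minutes leg 1 → 17:27 UTC.
Add 4 hours 10 minutes layover in Saltmere → 21:37 UTC.
Add 13 hours and 30 minutes leg 2 → 11:07 UTC (Oct 23).
Thornfield is UTC+10:30, so local arrival = 11:07 + 10:30 = 21:37 on Oct 23.

21:37 on Oct 23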